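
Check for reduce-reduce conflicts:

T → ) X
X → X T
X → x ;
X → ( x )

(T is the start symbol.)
A reduce-reduce conflict occurs when an LR(0) state has two complete items [A → α .] and [B → β .] — both call for a reduction, and with no lookahead the parser cannot choose between them.

Augment with T' → T and build the canonical LR(0) collection (I0 = CLOSURE({[T' → . T]}), then GOTO on every symbol after a dot until no new states appear). It has 10 states:
  I0: { [T → . ) X], [T' → . T] }  — shift
  I1: { [T → ) . X], [X → . ( x )], [X → . X T], [X → . x ;] }  — shift
  I2: { [T' → T .] }  — accept
  I3: { [X → ( . x )] }  — shift
  I4: { [T → ) X .], [T → . ) X], [X → X . T] }  — shift, reduce
  I5: { [X → x . ;] }  — shift
  I6: { [X → x ; .] }  — reduce
  I7: { [X → X T .] }  — reduce
  I8: { [X → ( x . )] }  — shift
  I9: { [X → ( x ) .] }  — reduce

No state contains more than one complete item.

Answer: No reduce-reduce conflicts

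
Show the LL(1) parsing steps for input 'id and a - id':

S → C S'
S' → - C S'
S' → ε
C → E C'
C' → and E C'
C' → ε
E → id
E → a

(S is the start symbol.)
LL(1) parsing maintains a stack (initially the start symbol over $) and the input. At each step: if the stack top is a terminal, match it against the current input token; if it is a non-terminal N, replace it with the RHS of M[N, lookahead] (the unique production whose predict set contains the lookahead).

Stack is shown with the top on the left.

Stack          Input            Action
--------------------------------------
S $            id and a - id $  output S → C S'
C S' $         id and a - id $  output C → E C'
E C' S' $      id and a - id $  output E → id
id C' S' $     id and a - id $  match 'id'
C' S' $        and a - id $     output C' → and E C'
and E C' S' $  and a - id $     match 'and'
E C' S' $      a - id $         output E → a
a C' S' $      a - id $         match 'a'
C' S' $        - id $           output C' → ε
S' $           - id $           output S' → - C S'
- C S' $       - id $           match '-'
C S' $         id $             output C → E C'
E C' S' $      id $             output E → id
id C' S' $     id $             match 'id'
C' S' $        $                output C' → ε
S' $           $                output S' → ε
$              $                accept

The string is accepted.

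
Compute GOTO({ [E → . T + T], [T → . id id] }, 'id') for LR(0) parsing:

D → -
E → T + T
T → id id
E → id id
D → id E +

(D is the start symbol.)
{ [T → id . id] }

GOTO(I, 'id') = CLOSURE({ [A → αX.β] : [A → α.Xβ] ∈ I, X = 'id' })

Items with dot before 'id', with the dot advanced:
  [T → . id id] → [T → id . id]
Closure adds nothing (no advanced item has the dot before a non-terminal).

GOTO = { [T → id . id] }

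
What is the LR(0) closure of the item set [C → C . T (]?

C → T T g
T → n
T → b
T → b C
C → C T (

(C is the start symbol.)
To compute CLOSURE, for each item [A → α.Bβ] where B is a non-terminal, add [B → .γ] for all productions B → γ; repeat for the newly added items until nothing changes.

Start with: [C → C . T (]
  [C → C . T (] has the dot before T: add [T → . n], [T → . b], [T → . b C]
No further items can be added.

CLOSURE = { [C → C . T (], [T → . b C], [T → . b], [T → . n] }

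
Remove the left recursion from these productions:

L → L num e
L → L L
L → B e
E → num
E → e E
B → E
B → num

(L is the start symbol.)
L → B e L'
L' → num e L'
L' → L L'
L' → ε
E → num
E → e E
B → E
B → num

L is directly left-recursive. The standard transformation for
  A → A α₁ | ... | A α_m | β₁ | ... | β_n
is
  A  → β₁ A' | ... | β_n A'
  A' → α₁ A' | ... | α_m A' | ε

L → B e becomes L → B e L'
L → L num e becomes L' → num e L'
L → L L becomes L' → L L'
Add L' → ε

Productions for other non-terminals are unchanged:
  E → num
  E → e E
  B → E
  B → num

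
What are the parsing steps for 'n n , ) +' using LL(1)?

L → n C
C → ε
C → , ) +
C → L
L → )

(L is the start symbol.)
Stack is shown with the top on the left.

Stack    Input        Action
----------------------------
L $      n n , ) + $  output L → n C
n C $    n n , ) + $  match 'n'
C $      n , ) + $    output C → L
L $      n , ) + $    output L → n C
n C $    n , ) + $    match 'n'
C $      , ) + $      output C → , ) +
, ) + $  , ) + $      match ','
) + $    ) + $        match ')'
+ $      + $          match '+'
$        $            accept

The string is accepted.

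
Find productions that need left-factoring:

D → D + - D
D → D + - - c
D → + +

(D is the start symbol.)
Yes, D has productions with common prefix 'D + -'

Left-factoring is needed when two productions for the same non-terminal
share a common prefix on the right-hand side.

Productions for D:
  D → D + - D
  D → D + - - c
  D → + +

Found common prefix 'D + -' in productions for D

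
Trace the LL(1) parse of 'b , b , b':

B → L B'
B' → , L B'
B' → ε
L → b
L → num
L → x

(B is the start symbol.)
LL(1) parsing maintains a stack (initially the start symbol over $) and the input. At each step: if the stack top is a terminal, match it against the current input token; if it is a non-terminal N, replace it with the RHS of M[N, lookahead] (the unique production whose predict set contains the lookahead).

Stack is shown with the top on the left.

Stack     Input        Action
-----------------------------
B $       b , b , b $  output B → L B'
L B' $    b , b , b $  output L → b
b B' $    b , b , b $  match 'b'
B' $      , b , b $    output B' → , L B'
, L B' $  , b , b $    match ','
L B' $    b , b $      output L → b
b B' $    b , b $      match 'b'
B' $      , b $        output B' → , L B'
, L B' $  , b $        match ','
L B' $    b $          output L → b
b B' $    b $          match 'b'
B' $      $            output B' → ε
$         $            accept

The string is accepted.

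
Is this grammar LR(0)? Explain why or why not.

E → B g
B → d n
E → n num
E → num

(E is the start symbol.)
Augment with E' → E and build the canonical LR(0) collection (I0 = CLOSURE({[E' → . E]}), then GOTO on every symbol after a dot until no new states appear). It has 9 states:
  I0: { [B → . d n], [E → . B g], [E → . n num], [E → . num], [E' → . E] }  — shift
  I1: { [E → B . g] }  — shift
  I2: { [E' → E .] }  — accept
  I3: { [B → d . n] }  — shift
  I4: { [E → n . num] }  — shift
  I5: { [E → num .] }  — reduce
  I6: { [E → n num .] }  — reduce
  I7: { [B → d n .] }  — reduce
  I8: { [E → B g .] }  — reduce

Every state is either a pure shift/goto state or contains exactly one complete item and nothing to shift — no conflicts. The grammar is LR(0).

Answer: Yes, the grammar is LR(0)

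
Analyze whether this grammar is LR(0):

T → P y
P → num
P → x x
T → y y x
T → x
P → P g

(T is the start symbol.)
No. Shift-reduce conflict between [T → x .] and [P → x . x]

Augment with T' → T and build the canonical LR(0) collection (I0 = CLOSURE({[T' → . T]}), then GOTO on every symbol after a dot until no new states appear). It has 11 states:
  I0: { [P → . P g], [P → . num], [P → . x x], [T → . P y], [T → . x], [T → . y y x], [T' → . T] }  — shift
  I1: { [P → P . g], [T → P . y] }  — shift
  I2: { [T' → T .] }  — accept
  I3: { [P → num .] }  — reduce
  I4: { [P → x . x], [T → x .] }  — shift, reduce
  I5: { [T → y . y x] }  — shift
  I6: { [T → y y . x] }  — shift
  I7: { [T → y y x .] }  — reduce
  I8: { [P → x x .] }  — reduce
  I9: { [P → P g .] }  — reduce
  I10: { [T → P y .] }  — reduce

Conflict in state I4:
  Shift-reduce conflict between [T → x .] and [P → x . x]
So the grammar is NOT LR(0).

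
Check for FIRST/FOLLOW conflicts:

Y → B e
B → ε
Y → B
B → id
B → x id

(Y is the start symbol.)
A FIRST/FOLLOW conflict occurs when a non-terminal N has a nullable alternative N → β (β ⇒* ε) and another alternative N → α with FIRST(α) ∩ FOLLOW(N) ≠ ∅: on such a lookahead the parser cannot decide between expanding α and letting N vanish via β.

Nullable non-terminals: B, Y.
FIRST sets used below: FIRST(B) = { 'id', 'x', ε }

B: nullable alternative(s) B → ε; FOLLOW(B) = { $, 'e' }
  B → ε: FIRST \ {ε} = { } — this is the only nullable alternative, skip
  B → id: FIRST \ {ε} = { 'id' } — disjoint from FOLLOW(B)
  B → x id: FIRST \ {ε} = { 'x' } — disjoint from FOLLOW(B)

Y: nullable alternative(s) Y → B; FOLLOW(Y) = { $ }
  Y → B e: FIRST \ {ε} = { 'e', 'id', 'x' } — disjoint from FOLLOW(Y)
  Y → B: FIRST \ {ε} = { 'id', 'x' } — this is the only nullable alternative, skip

No FIRST/FOLLOW conflicts found.

Answer: No FIRST/FOLLOW conflicts.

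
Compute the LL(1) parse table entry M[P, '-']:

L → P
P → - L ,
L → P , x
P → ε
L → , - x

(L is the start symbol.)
P → - L ,

To find M[P, '-'], we find productions for P where '-' is in the predict set (PREDICT(N → α) = (FIRST(α) \ {ε}) ∪ (FOLLOW(N) if α ⇒* ε)).

Relevant sets:
  FOLLOW(P) = { $, ',' }

P → - L ,: PREDICT = { '-' }
  '-' is in predict set, so this production goes in M[P, '-']
P → ε: PREDICT = { $, ',' }

M[P, '-'] = P → - L ,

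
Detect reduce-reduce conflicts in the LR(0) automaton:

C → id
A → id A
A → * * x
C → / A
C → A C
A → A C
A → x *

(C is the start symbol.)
Yes — I11: [A → A C .] vs [C → A C .]

A reduce-reduce conflict occurs when an LR(0) state has two complete items [A → α .] and [B → β .] — both call for a reduction, and with no lookahead the parser cannot choose between them.

Augment with C' → C and build the canonical LR(0) collection (I0 = CLOSURE({[C' → . C]}), then GOTO on every symbol after a dot until no new states appear). It has 15 states:
  I0: { [A → . * * x], [A → . A C], [A → . id A], [A → . x *], [C → . / A], [C → . A C], [C → . id], [C' → . C] }  — shift
  I1: { [A → * . * x] }  — shift
  I2: { [A → . * * x], [A → . A C], [A → . id A], [A → . x *], [C → / . A] }  — shift
  I3: { [A → . * * x], [A → . A C], [A → . id A], [A → . x *], [A → A . C], [C → . / A], [C → . A C], [C → . id], [C → A . C] }  — shift
  I4: { [C' → C .] }  — accept
  I5: { [A → . * * x], [A → . A C], [A → . id A], [A → . x *], [A → id . A], [C → id .] }  — shift, reduce
  I6: { [A → x . *] }  — shift
  I7: { [A → x * .] }  — reduce
  I8: { [A → . * * x], [A → . A C], [A → . id A], [A → . x *], [A → A . C], [A → id A .], [C → . / A], [C → . A C], [C → . id] }  — shift, reduce
  I9: { [A → . * * x], [A → . A C], [A → . id A], [A → . x *], [A → id . A] }  — shift
  I10: { [A → A C .] }  — reduce
  I11: { [A → A C .], [C → A C .] }  — 2 reduces
  I12: { [A → . * * x], [A → . A C], [A → . id A], [A → . x *], [A → A . C], [C → . / A], [C → . A C], [C → . id], [C → / A .] }  — shift, reduce
  I13: { [A → * * . x] }  — shift
  I14: { [A → * * x .] }  — reduce

I11 contains complete items [A → A C .], [C → A C .] — reduce-reduce conflict.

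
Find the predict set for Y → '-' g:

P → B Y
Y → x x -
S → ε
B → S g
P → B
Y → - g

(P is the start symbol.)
{ '-' }

PREDICT(Y → '-' g) = (FIRST(RHS) \ {ε}) ∪ (FOLLOW(Y) if ε ∈ FIRST(RHS), i.e. RHS ⇒* ε)
FIRST('-' g) = { '-' }
ε ∉ FIRST('-' g), so FOLLOW(Y) is not added.
PREDICT(Y → '-' g) = { '-' }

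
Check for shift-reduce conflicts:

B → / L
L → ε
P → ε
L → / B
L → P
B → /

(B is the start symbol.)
A shift-reduce conflict occurs when an LR(0) state has both:
  - a complete (reduce) item [A → α .] (dot at the end), and
  - a shift item [B → β . c γ] (dot before a terminal).

Augment with B' → B and build the canonical LR(0) collection (I0 = CLOSURE({[B' → . B]}), then GOTO on every symbol after a dot until no new states appear). It has 7 states:
  I0: { [B → . / L], [B → . /], [B' → . B] }  — shift
  I1: { [B → / . L], [B → / .], [L → . / B], [L → . P], [L → .], [P → .] }  — shift, 3 reduces
  I2: { [B' → B .] }  — accept
  I3: { [B → . / L], [B → . /], [L → / . B] }  — shift
  I4: { [B → / L .] }  — reduce
  I5: { [L → P .] }  — reduce
  I6: { [L → / B .] }  — reduce

I1 contains reduce items [B → / .], [L → .], [P → .] and shift item [L → . / B] — shift-reduce conflict.

Answer: Yes — I1: [B → / .] vs [L → . / B]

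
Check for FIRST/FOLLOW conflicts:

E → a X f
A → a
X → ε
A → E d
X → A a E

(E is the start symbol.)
A FIRST/FOLLOW conflict occurs when a non-terminal N has a nullable alternative N → β (β ⇒* ε) and another alternative N → α with FIRST(α) ∩ FOLLOW(N) ≠ ∅: on such a lookahead the parser cannot decide between expanding α and letting N vanish via β.

Nullable non-terminals: X.
FIRST sets used below: FIRST(A) = { 'a' }

X: nullable alternative(s) X → ε; FOLLOW(X) = { 'f' }
  X → ε: FIRST \ {ε} = { } — this is the only nullable alternative, skip
  X → A a E: FIRST \ {ε} = { 'a' } — disjoint from FOLLOW(X)

A, E have no nullable alternative, so no FIRST/FOLLOW check is needed there.

No FIRST/FOLLOW conflicts found.

Answer: No FIRST/FOLLOW conflicts.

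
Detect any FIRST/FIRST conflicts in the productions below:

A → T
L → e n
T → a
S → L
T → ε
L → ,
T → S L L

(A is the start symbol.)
FIRST sets of the non-terminals at (or reachable through a nullable prefix from) the front of some alternative:
  FIRST(S) = { ',', 'e' }

Productions for L:
  L → e n: FIRST = { 'e' }
  L → ,: FIRST = { ',' }
Productions for T:
  T → a: FIRST = { 'a' }
  T → ε: FIRST = { ε }
  T → S L L: FIRST = { ',', 'e' }
A, S have only one production, so no FIRST/FIRST conflict is possible there.

All alternatives of each non-terminal have pairwise disjoint FIRST sets.

Answer: No FIRST/FIRST conflicts.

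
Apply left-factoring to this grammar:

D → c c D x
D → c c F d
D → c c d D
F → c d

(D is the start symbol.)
D → c c D'
D' → D x
D' → F d
D' → d D
F → c d

Left-factoring transforms A → αβ₁ | αβ₂ into A → αA' and A' → β₁ | β₂
(α is the longest common prefix among the alternatives). Repeat until
no nonterminal has two alternatives with a common prefix.

Round 1: D has alternatives sharing prefix 'c c'. Introduce D': D → c c D'
  Add: D' → D x
  Add: D' → F d
  Add: D' → d D

No remaining common prefixes — done.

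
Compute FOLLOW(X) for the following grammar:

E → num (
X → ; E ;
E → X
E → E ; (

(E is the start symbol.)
To compute FOLLOW(X), find every occurrence of X on a right-hand side N → α X β: add FIRST(β) \ {ε}, and if β is empty or nullable also add FOLLOW(N). Iterate to a fixed point.

In E → X: X is at the end, add FOLLOW(E)

The FOLLOW sets referred to above (computed the same way, to a fixed point):
  FOLLOW(E) = { $, ';' }

Taking the union: FOLLOW(X) = { $, ';' }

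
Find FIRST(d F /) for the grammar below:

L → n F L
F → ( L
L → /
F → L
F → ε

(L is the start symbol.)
{ 'd' }

To compute FIRST(d F /), process the symbols left to right:
Symbol d is a terminal. Add 'd' and stop.
FIRST(d F /) = { 'd' }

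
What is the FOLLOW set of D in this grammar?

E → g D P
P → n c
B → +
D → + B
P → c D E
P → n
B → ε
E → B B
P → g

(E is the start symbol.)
{ $, '+', 'c', 'g', 'n' }

To compute FOLLOW(D), find every occurrence of D on a right-hand side N → α D β: add FIRST(β) \ {ε}, and if β is empty or nullable also add FOLLOW(N). Iterate to a fixed point.

In E → g D P: D is followed by P, add FIRST(P) \ {ε} = { 'c', 'g', 'n' }
In P → c D E: D is followed by E, add FIRST(E) \ {ε} = { '+', 'g' }
  E is nullable, so also add FOLLOW(P)

The FOLLOW sets referred to above (computed the same way, to a fixed point):
  FOLLOW(P) = { $ }

Taking the union: FOLLOW(D) = { $, '+', 'c', 'g', 'n' }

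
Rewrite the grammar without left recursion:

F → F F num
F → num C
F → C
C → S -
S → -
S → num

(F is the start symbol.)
F → num C F'
F → C F'
F' → F num F'
F' → ε
C → S -
S → -
S → num

F is directly left-recursive. The standard transformation for
  A → A α₁ | ... | A α_m | β₁ | ... | β_n
is
  A  → β₁ A' | ... | β_n A'
  A' → α₁ A' | ... | α_m A' | ε

F → num C becomes F → num C F'
F → C becomes F → C F'
F → F F num becomes F' → F num F'
Add F' → ε

Productions for other non-terminals are unchanged:
  C → S -
  S → -
  S → num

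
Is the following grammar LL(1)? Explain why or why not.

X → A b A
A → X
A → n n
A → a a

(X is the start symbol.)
A grammar is LL(1) if for each non-terminal N with multiple productions, the predict sets of those productions are pairwise disjoint, where PREDICT(N → α) = (FIRST(α) \ {ε}) ∪ (FOLLOW(N) if α ⇒* ε).

Relevant sets:
  FIRST(X) = { 'a', 'n' }

For A:
  PREDICT(A → X) = { 'a', 'n' }
  PREDICT(A → n n) = { 'n' }
  PREDICT(A → a a) = { 'a' }
X has a single production, so nothing to check there.

Conflict found: Predict set conflict for A: { 'n' }
The grammar is NOT LL(1).

Answer: No. Predict set conflict for A: { 'n' }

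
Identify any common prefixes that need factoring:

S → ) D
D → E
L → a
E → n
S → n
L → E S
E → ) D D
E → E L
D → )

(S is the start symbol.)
No, left-factoring is not needed

Left-factoring is needed when two productions for the same non-terminal
share a common prefix on the right-hand side.

Productions for S:
  S → ) D
  S → n
Productions for D:
  D → E
  D → )
Productions for L:
  L → a
  L → E S
Productions for E:
  E → n
  E → ) D D
  E → E L

No common prefixes found.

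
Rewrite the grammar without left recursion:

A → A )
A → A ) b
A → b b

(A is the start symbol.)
A is directly left-recursive. The standard transformation for
  A → A α₁ | ... | A α_m | β₁ | ... | β_n
is
  A  → β₁ A' | ... | β_n A'
  A' → α₁ A' | ... | α_m A' | ε

A → b b becomes A → b b A'
A → A ) becomes A' → ) A'
A → A ) b becomes A' → ) b A'
Add A' → ε

Resulting grammar:
A → b b A'
A' → ) A'
A' → ) b A'
A' → ε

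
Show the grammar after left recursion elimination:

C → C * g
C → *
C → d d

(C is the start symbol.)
C → * C'
C → d d C'
C' → * g C'
C' → ε

C is directly left-recursive. The standard transformation for
  A → A α₁ | ... | A α_m | β₁ | ... | β_n
is
  A  → β₁ A' | ... | β_n A'
  A' → α₁ A' | ... | α_m A' | ε

C → * becomes C → * C'
C → d d becomes C → d d C'
C → C * g becomes C' → * g C'
Add C' → ε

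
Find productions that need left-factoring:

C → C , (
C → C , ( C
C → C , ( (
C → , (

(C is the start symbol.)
Left-factoring is needed when two productions for the same non-terminal
share a common prefix on the right-hand side.

Productions for C:
  C → C , (
  C → C , ( C
  C → C , ( (
  C → , (

Found common prefix 'C , (' in productions for C

Answer: Yes, C has productions with common prefix 'C , ('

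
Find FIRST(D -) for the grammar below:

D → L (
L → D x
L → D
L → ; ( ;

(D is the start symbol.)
{ ';' }

FIRST sets of the non-terminals involved (from the grammar, by fixed-point iteration):
  FIRST(D) = { ';' }

To compute FIRST(D -), process the symbols left to right:
Symbol D is a non-terminal. Add FIRST(D) \ {ε} = { ';' }
D is not nullable (ε ∉ FIRST(D)), so stop here.
FIRST(D -) = { ';' }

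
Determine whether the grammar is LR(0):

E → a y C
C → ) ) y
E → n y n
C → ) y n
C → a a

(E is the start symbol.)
Yes, the grammar is LR(0)

Augment with E' → E and build the canonical LR(0) collection (I0 = CLOSURE({[E' → . E]}), then GOTO on every symbol after a dot until no new states appear). It has 15 states:
  I0: { [E → . a y C], [E → . n y n], [E' → . E] }  — shift
  I1: { [E' → E .] }  — accept
  I2: { [E → a . y C] }  — shift
  I3: { [E → n . y n] }  — shift
  I4: { [E → n y . n] }  — shift
  I5: { [E → n y n .] }  — reduce
  I6: { [C → . ) ) y], [C → . ) y n], [C → . a a], [E → a y . C] }  — shift
  I7: { [C → ) . ) y], [C → ) . y n] }  — shift
  I8: { [E → a y C .] }  — reduce
  I9: { [C → a . a] }  — shift
  I10: { [C → a a .] }  — reduce
  I11: { [C → ) ) . y] }  — shift
  I12: { [C → ) y . n] }  — shift
  I13: { [C → ) y n .] }  — reduce
  I14: { [C → ) ) y .] }  — reduce

Every state is either a pure shift/goto state or contains exactly one complete item and nothing to shift — no conflicts. The grammar is LR(0).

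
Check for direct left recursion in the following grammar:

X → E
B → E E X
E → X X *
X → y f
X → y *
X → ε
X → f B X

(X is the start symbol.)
Direct left recursion occurs when N → N α for some non-terminal N (the right-hand side begins with the left-hand side itself).

X → E: starts with E
B → E E X: starts with E
E → X X *: starts with X
X → y f: starts with y
X → y *: starts with y
X → ε: starts with ε
X → f B X: starts with f

No direct left recursion found.

Answer: No direct left recursion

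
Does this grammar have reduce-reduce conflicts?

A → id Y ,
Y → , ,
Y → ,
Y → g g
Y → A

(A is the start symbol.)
No reduce-reduce conflicts

A reduce-reduce conflict occurs when an LR(0) state has two complete items [A → α .] and [B → β .] — both call for a reduction, and with no lookahead the parser cannot choose between them.

Augment with A' → A and build the canonical LR(0) collection (I0 = CLOSURE({[A' → . A]}), then GOTO on every symbol after a dot until no new states appear). It has 10 states:
  I0: { [A → . id Y ,], [A' → . A] }  — shift
  I1: { [A' → A .] }  — accept
  I2: { [A → . id Y ,], [A → id . Y ,], [Y → . , ,], [Y → . ,], [Y → . A], [Y → . g g] }  — shift
  I3: { [Y → , . ,], [Y → , .] }  — shift, reduce
  I4: { [Y → A .] }  — reduce
  I5: { [A → id Y . ,] }  — shift
  I6: { [Y → g . g] }  — shift
  I7: { [Y → g g .] }  — reduce
  I8: { [A → id Y , .] }  — reduce
  I9: { [Y → , , .] }  — reduce

No state contains more than one complete item.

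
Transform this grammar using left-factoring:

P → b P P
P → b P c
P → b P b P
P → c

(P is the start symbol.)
Left-factoring transforms A → αβ₁ | αβ₂ into A → αA' and A' → β₁ | β₂
(α is the longest common prefix among the alternatives). Repeat until
no nonterminal has two alternatives with a common prefix.

Round 1: P has alternatives sharing prefix 'b P'. Introduce P': P → b P P'
  Add: P' → P
  Add: P' → c
  Add: P' → b P

No remaining common prefixes — done.

Resulting grammar:
P → b P P'
P' → P
P' → c
P' → b P
P → c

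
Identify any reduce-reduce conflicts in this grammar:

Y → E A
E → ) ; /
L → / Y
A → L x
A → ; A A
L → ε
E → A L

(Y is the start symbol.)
No reduce-reduce conflicts

A reduce-reduce conflict occurs when an LR(0) state has two complete items [A → α .] and [B → β .] — both call for a reduction, and with no lookahead the parser cannot choose between them.

Augment with Y' → Y and build the canonical LR(0) collection (I0 = CLOSURE({[Y' → . Y]}), then GOTO on every symbol after a dot until no new states appear). It has 16 states:
  I0: { [A → . ; A A], [A → . L x], [E → . ) ; /], [E → . A L], [L → . / Y], [L → .], [Y → . E A], [Y' → . Y] }  — shift, reduce
  I1: { [E → ) . ; /] }  — shift
  I2: { [A → . ; A A], [A → . L x], [E → . ) ; /], [E → . A L], [L → . / Y], [L → .], [L → / . Y], [Y → . E A] }  — shift, reduce
  I3: { [A → . ; A A], [A → . L x], [A → ; . A A], [L → . / Y], [L → .] }  — shift, reduce
  I4: { [E → A . L], [L → . / Y], [L → .] }  — shift, reduce
  I5: { [A → . ; A A], [A → . L x], [L → . / Y], [L → .], [Y → E . A] }  — shift, reduce
  I6: { [A → L . x] }  — shift
  I7: { [Y' → Y .] }  — accept
  I8: { [A → L x .] }  — reduce
  I9: { [Y → E A .] }  — reduce
  I10: { [E → A L .] }  — reduce
  I11: { [A → . ; A A], [A → . L x], [A → ; A . A], [L → . / Y], [L → .] }  — shift, reduce
  I12: { [A → ; A A .] }  — reduce
  I13: { [L → / Y .] }  — reduce
  I14: { [E → ) ; . /] }  — shift
  I15: { [E → ) ; / .] }  — reduce

No state contains more than one complete item.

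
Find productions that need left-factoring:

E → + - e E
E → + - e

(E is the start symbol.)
Left-factoring is needed when two productions for the same non-terminal
share a common prefix on the right-hand side.

Productions for E:
  E → + - e E
  E → + - e

Found common prefix '+ - e' in productions for E

Answer: Yes, E has productions with common prefix '+ - e'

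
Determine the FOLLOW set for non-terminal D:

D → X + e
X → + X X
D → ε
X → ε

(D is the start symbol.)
D is the start symbol, so $ ∈ FOLLOW(D).
D does not occur on any right-hand side.

Taking the union: FOLLOW(D) = { $ }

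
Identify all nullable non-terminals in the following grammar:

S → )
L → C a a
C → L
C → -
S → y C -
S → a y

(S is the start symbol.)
None

A non-terminal is nullable if it can derive ε (the empty string): either it has an ε-production, or it has a production whose right-hand side consists entirely of nullable non-terminals.

There are no ε-productions, so no non-terminal can derive ε.
No non-terminals are nullable.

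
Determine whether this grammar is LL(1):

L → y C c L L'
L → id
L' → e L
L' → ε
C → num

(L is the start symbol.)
No. Predict set conflict for L': { 'e' }

A grammar is LL(1) if for each non-terminal N with multiple productions, the predict sets of those productions are pairwise disjoint, where PREDICT(N → α) = (FIRST(α) \ {ε}) ∪ (FOLLOW(N) if α ⇒* ε).

Relevant sets:
  FOLLOW(L') = { $, 'e' }

For L:
  PREDICT(L → y C c L L') = { 'y' }
  PREDICT(L → id) = { 'id' }
For L':
  PREDICT(L' → e L) = { 'e' }
  PREDICT(L' → ε) = { $, 'e' }
C has a single production, so nothing to check there.

Conflict found: Predict set conflict for L': { 'e' }
The grammar is NOT LL(1).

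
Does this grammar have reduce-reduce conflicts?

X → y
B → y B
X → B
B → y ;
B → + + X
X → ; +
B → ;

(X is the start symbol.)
Yes — I6: [B → ; .] vs [B → y ; .]

Augment with X' → X and build the canonical LR(0) collection (I0 = CLOSURE({[X' → . X]}), then GOTO on every symbol after a dot until no new states appear). It has 12 states:
  I0: { [B → . + + X], [B → . ;], [B → . y ;], [B → . y B], [X → . ; +], [X → . B], [X → . y], [X' → . X] }  — shift
  I1: { [B → + . + X] }  — shift
  I2: { [B → ; .], [X → ; . +] }  — shift, reduce
  I3: { [X → B .] }  — reduce
  I4: { [X' → X .] }  — accept
  I5: { [B → . + + X], [B → . ;], [B → . y ;], [B → . y B], [B → y . ;], [B → y . B], [X → y .] }  — shift, reduce
  I6: { [B → ; .], [B → y ; .] }  — 2 reduces
  I7: { [B → y B .] }  — reduce
  I8: { [B → . + + X], [B → . ;], [B → . y ;], [B → . y B], [B → y . ;], [B → y . B] }  — shift
  I9: { [X → ; + .] }  — reduce
  I10: { [B → + + . X], [B → . + + X], [B → . ;], [B → . y ;], [B → . y B], [X → . ; +], [X → . B], [X → . y] }  — shift
  I11: { [B → + + X .] }  — reduce

I6 contains complete items [B → ; .], [B → y ; .] — reduce-reduce conflict.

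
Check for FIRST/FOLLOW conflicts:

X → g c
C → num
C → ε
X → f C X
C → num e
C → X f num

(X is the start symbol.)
Yes. C → X f num with FOLLOW(C) on { 'f', 'g' }

Nullable non-terminals: C.
FIRST sets used below: FIRST(X) = { 'f', 'g' }

C: nullable alternative(s) C → ε; FOLLOW(C) = { 'f', 'g' }
  C → num: FIRST \ {ε} = { 'num' } — disjoint from FOLLOW(C)
  C → ε: FIRST \ {ε} = { } — this is the only nullable alternative, skip
  C → num e: FIRST \ {ε} = { 'num' } — disjoint from FOLLOW(C)
  C → X f num: FIRST \ {ε} = { 'f', 'g' } — overlaps FOLLOW(C) on { 'f', 'g' }: CONFLICT

X has no nullable alternative, so no FIRST/FOLLOW check is needed there.

So the grammar has 1 FIRST/FOLLOW conflict (marked CONFLICT above).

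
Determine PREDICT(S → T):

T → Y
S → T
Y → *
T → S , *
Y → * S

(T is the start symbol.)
{ '*' }

PREDICT(S → T) = (FIRST(RHS) \ {ε}) ∪ (FOLLOW(S) if ε ∈ FIRST(RHS), i.e. RHS ⇒* ε)
FIRST(T) = { '*' }
FIRST(T) = { '*' }
ε ∉ FIRST(T), so FOLLOW(S) is not added.
PREDICT(S → T) = { '*' }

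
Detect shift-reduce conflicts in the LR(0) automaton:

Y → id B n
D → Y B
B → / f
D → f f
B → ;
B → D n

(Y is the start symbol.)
No shift-reduce conflicts

Augment with Y' → Y and build the canonical LR(0) collection (I0 = CLOSURE({[Y' → . Y]}), then GOTO on every symbol after a dot until no new states appear). It has 14 states:
  I0: { [Y → . id B n], [Y' → . Y] }  — shift
  I1: { [Y' → Y .] }  — accept
  I2: { [B → . / f], [B → . ;], [B → . D n], [D → . Y B], [D → . f f], [Y → . id B n], [Y → id . B n] }  — shift
  I3: { [B → / . f] }  — shift
  I4: { [B → ; .] }  — reduce
  I5: { [Y → id B . n] }  — shift
  I6: { [B → D . n] }  — shift
  I7: { [B → . / f], [B → . ;], [B → . D n], [D → . Y B], [D → . f f], [D → Y . B], [Y → . id B n] }  — shift
  I8: { [D → f . f] }  — shift
  I9: { [D → f f .] }  — reduce
  I10: { [D → Y B .] }  — reduce
  I11: { [B → D n .] }  — reduce
  I12: { [Y → id B n .] }  — reduce
  I13: { [B → / f .] }  — reduce

No state contains both a complete item and a shift item.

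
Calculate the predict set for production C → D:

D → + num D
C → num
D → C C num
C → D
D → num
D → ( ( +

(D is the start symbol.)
{ '(', '+', 'num' }

PREDICT(C → D) = (FIRST(RHS) \ {ε}) ∪ (FOLLOW(C) if ε ∈ FIRST(RHS), i.e. RHS ⇒* ε)
FIRST(D) = { '(', '+', 'num' }
FIRST(D) = { '(', '+', 'num' }
ε ∉ FIRST(D), so FOLLOW(C) is not added.
PREDICT(C → D) = { '(', '+', 'num' }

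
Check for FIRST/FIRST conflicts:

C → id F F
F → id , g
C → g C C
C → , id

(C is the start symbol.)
No FIRST/FIRST conflicts.

A FIRST/FIRST conflict occurs when two productions N → α and N → β for the same non-terminal have FIRST(α) ∩ FIRST(β) ≠ ∅ (with ε ∈ FIRST of a nullable right-hand side, so two nullable alternatives also conflict).

Productions for C:
  C → id F F: FIRST = { 'id' }
  C → g C C: FIRST = { 'g' }
  C → , id: FIRST = { ',' }
F has only one production, so no FIRST/FIRST conflict is possible there.

All alternatives of each non-terminal have pairwise disjoint FIRST sets.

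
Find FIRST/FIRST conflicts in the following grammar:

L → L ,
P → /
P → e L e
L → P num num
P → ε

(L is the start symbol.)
Yes. L → L ',' / L → P num num on { '/', 'e', 'num' }

FIRST sets of the non-terminals at (or reachable through a nullable prefix from) the front of some alternative:
  FIRST(L) = { '/', 'e', 'num' }
  FIRST(P) = { '/', 'e', ε }

Productions for L:
  L → L ,: FIRST = { '/', 'e', 'num' }
  L → P num num: FIRST = { '/', 'e', 'num' }
Productions for P:
  P → /: FIRST = { '/' }
  P → e L e: FIRST = { 'e' }
  P → ε: FIRST = { ε }

Conflict for L: L → L , and L → P num num
  Overlap: { '/', 'e', 'num' }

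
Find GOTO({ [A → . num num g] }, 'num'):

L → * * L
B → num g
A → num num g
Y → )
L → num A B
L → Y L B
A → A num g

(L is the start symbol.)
{ [A → num . num g] }

GOTO(I, 'num') = CLOSURE({ [A → αX.β] : [A → α.Xβ] ∈ I, X = 'num' })

Items with dot before 'num', with the dot advanced:
  [A → . num num g] → [A → num . num g]
Closure adds nothing (no advanced item has the dot before a non-terminal).

GOTO = { [A → num . num g] }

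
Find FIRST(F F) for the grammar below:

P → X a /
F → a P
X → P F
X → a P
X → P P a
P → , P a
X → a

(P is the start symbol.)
{ 'a' }

FIRST sets of the non-terminals involved (from the grammar, by fixed-point iteration):
  FIRST(F) = { 'a' }

To compute FIRST(F F), process the symbols left to right:
Symbol F is a non-terminal. Add FIRST(F) \ {ε} = { 'a' }
F is not nullable (ε ∉ FIRST(F)), so stop here.
FIRST(F F) = { 'a' }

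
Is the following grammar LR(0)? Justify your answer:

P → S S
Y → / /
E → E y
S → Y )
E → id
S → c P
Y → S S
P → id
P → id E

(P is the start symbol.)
No. Shift-reduce conflict between [P → id .] and [E → . id]

A grammar is LR(0) if no state in the canonical LR(0) collection has:
  - both a shift item (dot before a terminal) and a complete item (shift-reduce conflict), or
  - two or more complete items (reduce-reduce conflict; the accept item [P' → P .] counts as a complete item here).

Augment with P' → P and build the canonical LR(0) collection (I0 = CLOSURE({[P' → . P]}), then GOTO on every symbol after a dot until no new states appear). It has 15 states:
  I0: { [P → . S S], [P → . id E], [P → . id], [P' → . P], [S → . Y )], [S → . c P], [Y → . / /], [Y → . S S] }  — shift
  I1: { [Y → / . /] }  — shift
  I2: { [P' → P .] }  — accept
  I3: { [P → S . S], [S → . Y )], [S → . c P], [Y → . / /], [Y → . S S], [Y → S . S] }  — shift
  I4: { [S → Y . )] }  — shift
  I5: { [P → . S S], [P → . id E], [P → . id], [S → . Y )], [S → . c P], [S → c . P], [Y → . / /], [Y → . S S] }  — shift
  I6: { [E → . E y], [E → . id], [P → id . E], [P → id .] }  — shift, reduce
  I7: { [E → E . y], [P → id E .] }  — shift, reduce
  I8: { [E → id .] }  — reduce
  I9: { [E → E y .] }  — reduce
  I10: { [S → c P .] }  — reduce
  I11: { [S → Y ) .] }  — reduce
  I12: { [P → S S .], [S → . Y )], [S → . c P], [Y → . / /], [Y → . S S], [Y → S . S], [Y → S S .] }  — shift, 2 reduces
  I13: { [S → . Y )], [S → . c P], [Y → . / /], [Y → . S S], [Y → S . S], [Y → S S .] }  — shift, reduce
  I14: { [Y → / / .] }  — reduce

Conflict in state I6:
  Shift-reduce conflict between [P → id .] and [E → . id]
So the grammar is NOT LR(0).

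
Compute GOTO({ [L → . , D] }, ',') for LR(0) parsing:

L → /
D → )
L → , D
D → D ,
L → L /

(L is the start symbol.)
{ [D → . )], [D → . D ,], [L → , . D] }

GOTO(I, ',') = CLOSURE({ [A → αX.β] : [A → α.Xβ] ∈ I, X = ',' })

Items with dot before ',', with the dot advanced:
  [L → . , D] → [L → , . D]
Closure of the advanced items:
  [L → , . D] has the dot before D: add [D → . )], [D → . D ,]

GOTO = { [D → . )], [D → . D ,], [L → , . D] }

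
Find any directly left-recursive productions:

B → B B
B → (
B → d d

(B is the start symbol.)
B → B B: LEFT RECURSIVE (starts with B)
B → (: starts with '('
B → d d: starts with d

The grammar has direct left recursion on: B.

Answer: Yes, B is left-recursive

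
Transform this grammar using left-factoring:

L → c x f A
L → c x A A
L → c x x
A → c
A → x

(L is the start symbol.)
L → c x L'
L' → f A
L' → A A
L' → x
A → c
A → x

Left-factoring transforms A → αβ₁ | αβ₂ into A → αA' and A' → β₁ | β₂
(α is the longest common prefix among the alternatives). Repeat until
no nonterminal has two alternatives with a common prefix.

Round 1: L has alternatives sharing prefix 'c x'. Introduce L': L → c x L'
  Add: L' → f A
  Add: L' → A A
  Add: L' → x

No remaining common prefixes — done.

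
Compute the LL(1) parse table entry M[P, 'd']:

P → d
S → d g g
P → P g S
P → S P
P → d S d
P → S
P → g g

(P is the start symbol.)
To find M[P, 'd'], we find productions for P where 'd' is in the predict set (PREDICT(N → α) = (FIRST(α) \ {ε}) ∪ (FOLLOW(N) if α ⇒* ε)).

Relevant sets:
  FIRST(P) = { 'd', 'g' }
  FIRST(S) = { 'd' }

P → d: PREDICT = { 'd' }
  'd' is in predict set, so this production goes in M[P, 'd']
P → P g S: PREDICT = { 'd', 'g' }
  'd' is in predict set, so this production goes in M[P, 'd']
P → S P: PREDICT = { 'd' }
  'd' is in predict set, so this production goes in M[P, 'd']
P → d S d: PREDICT = { 'd' }
  'd' is in predict set, so this production goes in M[P, 'd']
P → S: PREDICT = { 'd' }
  'd' is in predict set, so this production goes in M[P, 'd']
P → g g: PREDICT = { 'g' }

M[P, 'd'] = P → d, P → P g S, P → S P, P → d S d, P → S  (a multiply-defined cell — the grammar is not LL(1))

Answer: P → d, P → P g S, P → S P, P → d S d, P → S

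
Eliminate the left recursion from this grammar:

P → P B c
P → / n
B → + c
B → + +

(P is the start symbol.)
P is directly left-recursive. The standard transformation for
  A → A α₁ | ... | A α_m | β₁ | ... | β_n
is
  A  → β₁ A' | ... | β_n A'
  A' → α₁ A' | ... | α_m A' | ε

P → / n becomes P → / n P'
P → P B c becomes P' → B c P'
Add P' → ε

Productions for other non-terminals are unchanged:
  B → + c
  B → + +

Resulting grammar:
P → / n P'
P' → B c P'
P' → ε
B → + c
B → + +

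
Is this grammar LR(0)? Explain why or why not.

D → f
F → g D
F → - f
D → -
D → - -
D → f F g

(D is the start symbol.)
No. Shift-reduce conflict between [D → - .] and [D → - . -]

A grammar is LR(0) if no state in the canonical LR(0) collection has:
  - both a shift item (dot before a terminal) and a complete item (shift-reduce conflict), or
  - two or more complete items (reduce-reduce conflict; the accept item [D' → D .] counts as a complete item here).

Augment with D' → D and build the canonical LR(0) collection (I0 = CLOSURE({[D' → . D]}), then GOTO on every symbol after a dot until no new states appear). It has 11 states:
  I0: { [D → . - -], [D → . -], [D → . f F g], [D → . f], [D' → . D] }  — shift
  I1: { [D → - . -], [D → - .] }  — shift, reduce
  I2: { [D' → D .] }  — accept
  I3: { [D → f . F g], [D → f .], [F → . - f], [F → . g D] }  — shift, reduce
  I4: { [F → - . f] }  — shift
  I5: { [D → f F . g] }  — shift
  I6: { [D → . - -], [D → . -], [D → . f F g], [D → . f], [F → g . D] }  — shift
  I7: { [F → g D .] }  — reduce
  I8: { [D → f F g .] }  — reduce
  I9: { [F → - f .] }  — reduce
  I10: { [D → - - .] }  — reduce

Conflict in state I1:
  Shift-reduce conflict between [D → - .] and [D → - . -]
So the grammar is NOT LR(0).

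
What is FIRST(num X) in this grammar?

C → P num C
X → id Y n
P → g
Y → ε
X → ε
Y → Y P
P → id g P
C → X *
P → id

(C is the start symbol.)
{ 'num' }

To compute FIRST(num X), process the symbols left to right:
Symbol num is a terminal. Add 'num' and stop.
FIRST(num X) = { 'num' }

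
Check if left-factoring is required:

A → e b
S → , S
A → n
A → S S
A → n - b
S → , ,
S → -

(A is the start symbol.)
Left-factoring is needed when two productions for the same non-terminal
share a common prefix on the right-hand side.

Productions for A:
  A → e b
  A → n
  A → S S
  A → n - b
Productions for S:
  S → , S
  S → , ,
  S → -

Found common prefix 'n' in productions for A
Found common prefix ',' in productions for S

Answer: Yes, A has productions with common prefix 'n'; S has productions with common prefix ','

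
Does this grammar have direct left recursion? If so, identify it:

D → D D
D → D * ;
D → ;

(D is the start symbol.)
Yes, D is left-recursive

Direct left recursion occurs when N → N α for some non-terminal N (the right-hand side begins with the left-hand side itself).

D → D D: LEFT RECURSIVE (starts with D)
D → D * ;: LEFT RECURSIVE (starts with D)
D → ;: starts with ';'

The grammar has direct left recursion on: D.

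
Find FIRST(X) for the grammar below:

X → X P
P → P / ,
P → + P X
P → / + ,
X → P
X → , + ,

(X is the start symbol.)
FIRST sets of the other non-terminals involved (by the same procedure, iterated to a fixed point):
  FIRST(P) = { '+', '/' }

From X → X P:
  - X is the symbol being defined: contributes nothing new
    X is not nullable, so stop
From X → P:
  - P is a non-terminal: add FIRST(P) \ {ε} = { '+', '/' }
    P is not nullable, so stop
From X → , + ,:
  - ',' is a terminal: add ',' and stop

Collecting: FIRST(X) = { '+', ',', '/' }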